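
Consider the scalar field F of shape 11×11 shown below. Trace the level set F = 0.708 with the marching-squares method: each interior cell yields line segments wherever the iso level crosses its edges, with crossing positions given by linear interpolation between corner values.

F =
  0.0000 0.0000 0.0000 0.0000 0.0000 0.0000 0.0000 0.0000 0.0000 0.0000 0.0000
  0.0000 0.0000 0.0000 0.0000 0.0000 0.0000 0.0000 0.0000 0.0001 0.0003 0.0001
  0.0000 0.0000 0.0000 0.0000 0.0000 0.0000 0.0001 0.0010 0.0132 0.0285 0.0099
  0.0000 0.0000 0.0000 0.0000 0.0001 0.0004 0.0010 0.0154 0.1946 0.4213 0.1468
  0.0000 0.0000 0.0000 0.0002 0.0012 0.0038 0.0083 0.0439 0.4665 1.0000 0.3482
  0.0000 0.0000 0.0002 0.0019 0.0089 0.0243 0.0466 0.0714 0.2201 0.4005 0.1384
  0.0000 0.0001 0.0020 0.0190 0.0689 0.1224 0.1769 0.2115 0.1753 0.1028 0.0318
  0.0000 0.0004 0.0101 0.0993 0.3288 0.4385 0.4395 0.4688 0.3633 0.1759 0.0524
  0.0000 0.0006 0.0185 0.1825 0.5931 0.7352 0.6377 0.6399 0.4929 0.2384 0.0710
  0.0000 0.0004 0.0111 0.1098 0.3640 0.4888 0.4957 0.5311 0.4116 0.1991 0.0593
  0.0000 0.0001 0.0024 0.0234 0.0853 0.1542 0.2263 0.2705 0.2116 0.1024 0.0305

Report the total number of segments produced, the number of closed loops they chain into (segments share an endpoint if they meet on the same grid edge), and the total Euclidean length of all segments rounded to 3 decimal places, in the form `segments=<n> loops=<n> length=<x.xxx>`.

segments=8 loops=2 length=3.840

cell (3,8): code 0100 → (3.495,9.000)–(4.000,8.453)
cell (3,9): code 1000 → (4.000,9.448)–(3.495,9.000)
cell (4,8): code 0010 → (4.000,8.453)–(4.487,9.000)
cell (4,9): code 0001 → (4.487,9.000)–(4.000,9.448)
cell (7,4): code 0100 → (7.908,5.000)–(8.000,4.809)
cell (7,5): code 1000 → (8.000,5.279)–(7.908,5.000)
cell (8,4): code 0010 → (8.000,4.809)–(8.110,5.000)
cell (8,5): code 0001 → (8.110,5.000)–(8.000,5.279)
total: 8 segments, chained into 2 closed loop(s), length Σ = 3.840492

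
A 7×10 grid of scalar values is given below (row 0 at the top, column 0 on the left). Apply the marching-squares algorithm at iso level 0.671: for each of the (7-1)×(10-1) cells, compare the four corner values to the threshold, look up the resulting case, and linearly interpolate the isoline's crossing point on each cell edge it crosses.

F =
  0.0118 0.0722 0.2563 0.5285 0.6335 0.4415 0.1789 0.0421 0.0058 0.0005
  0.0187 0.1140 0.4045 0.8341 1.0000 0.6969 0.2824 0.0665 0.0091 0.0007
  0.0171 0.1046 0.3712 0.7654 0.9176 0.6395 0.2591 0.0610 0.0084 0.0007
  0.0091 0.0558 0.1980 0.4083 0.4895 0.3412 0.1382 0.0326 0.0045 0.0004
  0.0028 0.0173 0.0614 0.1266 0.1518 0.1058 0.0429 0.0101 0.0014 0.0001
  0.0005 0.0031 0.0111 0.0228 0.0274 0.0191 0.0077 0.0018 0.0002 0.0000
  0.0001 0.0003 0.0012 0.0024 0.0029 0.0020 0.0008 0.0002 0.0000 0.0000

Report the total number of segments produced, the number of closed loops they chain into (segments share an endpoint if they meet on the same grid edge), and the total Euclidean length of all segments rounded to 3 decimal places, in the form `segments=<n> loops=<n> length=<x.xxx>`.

cell (0,2): code 0100 → (0.466,3.000)–(1.000,2.620)
cell (0,3): code 1100 → (0.102,4.000)–(0.466,3.000)
cell (0,4): code 1100 → (0.899,5.000)–(0.102,4.000)
cell (0,5): code 1000 → (1.000,5.062)–(0.899,5.000)
cell (1,2): code 0110 → (1.000,2.620)–(2.000,2.761)
cell (1,4): code 1011 → (2.000,4.887)–(1.451,5.000)
cell (1,5): code 0001 → (1.451,5.000)–(1.000,5.062)
cell (2,2): code 0010 → (2.000,2.761)–(2.264,3.000)
cell (2,3): code 0011 → (2.264,3.000)–(2.576,4.000)
cell (2,4): code 0001 → (2.576,4.000)–(2.000,4.887)
total: 10 segments, chained into 1 closed loop(s), length Σ = 7.603754

segments=10 loops=1 length=7.604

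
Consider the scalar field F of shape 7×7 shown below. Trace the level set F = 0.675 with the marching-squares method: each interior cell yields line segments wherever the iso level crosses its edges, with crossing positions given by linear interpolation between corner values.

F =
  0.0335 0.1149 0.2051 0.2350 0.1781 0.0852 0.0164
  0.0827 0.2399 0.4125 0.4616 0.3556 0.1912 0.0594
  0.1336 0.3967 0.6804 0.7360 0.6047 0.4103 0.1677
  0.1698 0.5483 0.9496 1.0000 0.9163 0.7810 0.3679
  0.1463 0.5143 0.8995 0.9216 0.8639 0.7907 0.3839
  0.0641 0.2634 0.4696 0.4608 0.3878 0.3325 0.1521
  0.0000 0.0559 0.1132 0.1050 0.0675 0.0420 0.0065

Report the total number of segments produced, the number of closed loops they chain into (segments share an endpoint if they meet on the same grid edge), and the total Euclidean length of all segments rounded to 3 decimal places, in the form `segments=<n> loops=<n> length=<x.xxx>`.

cell (1,1): code 0100 → (1.980,2.000)–(2.000,1.981)
cell (1,2): code 1100 → (1.778,3.000)–(1.980,2.000)
cell (1,3): code 1000 → (2.000,3.465)–(1.778,3.000)
cell (2,1): code 0110 → (2.000,1.981)–(3.000,1.316)
cell (2,3): code 1101 → (2.226,4.000)–(2.000,3.465)
cell (2,4): code 1100 → (2.714,5.000)–(2.226,4.000)
cell (2,5): code 1000 → (3.000,5.257)–(2.714,5.000)
cell (3,1): code 0110 → (3.000,1.316)–(4.000,1.417)
cell (3,5): code 1001 → (4.000,5.284)–(3.000,5.257)
cell (4,1): code 0010 → (4.000,1.417)–(4.522,2.000)
cell (4,2): code 0011 → (4.522,2.000)–(4.535,3.000)
cell (4,3): code 0011 → (4.535,3.000)–(4.397,4.000)
cell (4,4): code 0011 → (4.397,4.000)–(4.253,5.000)
cell (4,5): code 0001 → (4.253,5.000)–(4.000,5.284)
total: 14 segments, chained into 1 closed loop(s), length Σ = 11.030527

segments=14 loops=1 length=11.031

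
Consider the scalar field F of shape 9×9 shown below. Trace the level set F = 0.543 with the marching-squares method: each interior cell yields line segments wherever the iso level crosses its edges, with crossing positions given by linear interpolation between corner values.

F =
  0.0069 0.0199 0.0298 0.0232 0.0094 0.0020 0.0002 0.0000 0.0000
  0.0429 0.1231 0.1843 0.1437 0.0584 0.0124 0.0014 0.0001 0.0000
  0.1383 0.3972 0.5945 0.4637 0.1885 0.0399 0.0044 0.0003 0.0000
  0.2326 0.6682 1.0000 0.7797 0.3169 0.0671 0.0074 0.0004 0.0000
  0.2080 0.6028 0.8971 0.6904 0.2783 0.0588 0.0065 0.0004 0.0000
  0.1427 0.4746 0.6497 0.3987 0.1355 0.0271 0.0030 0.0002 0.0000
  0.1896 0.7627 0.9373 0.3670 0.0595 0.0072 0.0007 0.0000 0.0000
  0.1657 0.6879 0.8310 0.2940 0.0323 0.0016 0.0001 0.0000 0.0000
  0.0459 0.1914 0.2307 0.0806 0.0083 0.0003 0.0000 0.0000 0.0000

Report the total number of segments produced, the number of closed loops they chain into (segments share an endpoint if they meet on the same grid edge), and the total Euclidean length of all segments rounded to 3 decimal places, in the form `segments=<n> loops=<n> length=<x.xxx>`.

cell (1,1): code 0100 → (1.874,2.000)–(2.000,1.739)
cell (1,2): code 1000 → (2.000,2.394)–(1.874,2.000)
cell (2,0): code 0100 → (2.538,1.000)–(3.000,0.713)
cell (2,1): code 1110 → (2.000,1.739)–(2.538,1.000)
cell (2,2): code 1101 → (2.251,3.000)–(2.000,2.394)
cell (2,3): code 1000 → (3.000,3.511)–(2.251,3.000)
cell (3,0): code 0110 → (3.000,0.713)–(4.000,0.849)
cell (3,3): code 1001 → (4.000,3.358)–(3.000,3.511)
cell (4,0): code 0010 → (4.000,0.849)–(4.466,1.000)
cell (4,1): code 0111 → (4.466,1.000)–(5.000,1.391)
cell (4,2): code 1011 → (5.000,2.425)–(4.505,3.000)
cell (4,3): code 0001 → (4.505,3.000)–(4.000,3.358)
cell (5,0): code 0100 → (5.237,1.000)–(6.000,0.617)
cell (5,1): code 1110 → (5.000,1.391)–(5.237,1.000)
cell (5,2): code 1001 → (6.000,2.691)–(5.000,2.425)
cell (6,0): code 0110 → (6.000,0.617)–(7.000,0.723)
cell (6,2): code 1001 → (7.000,2.536)–(6.000,2.691)
cell (7,0): code 0010 → (7.000,0.723)–(7.292,1.000)
cell (7,1): code 0011 → (7.292,1.000)–(7.480,2.000)
cell (7,2): code 0001 → (7.480,2.000)–(7.000,2.536)
total: 20 segments, chained into 1 closed loop(s), length Σ = 14.777244

segments=20 loops=1 length=14.777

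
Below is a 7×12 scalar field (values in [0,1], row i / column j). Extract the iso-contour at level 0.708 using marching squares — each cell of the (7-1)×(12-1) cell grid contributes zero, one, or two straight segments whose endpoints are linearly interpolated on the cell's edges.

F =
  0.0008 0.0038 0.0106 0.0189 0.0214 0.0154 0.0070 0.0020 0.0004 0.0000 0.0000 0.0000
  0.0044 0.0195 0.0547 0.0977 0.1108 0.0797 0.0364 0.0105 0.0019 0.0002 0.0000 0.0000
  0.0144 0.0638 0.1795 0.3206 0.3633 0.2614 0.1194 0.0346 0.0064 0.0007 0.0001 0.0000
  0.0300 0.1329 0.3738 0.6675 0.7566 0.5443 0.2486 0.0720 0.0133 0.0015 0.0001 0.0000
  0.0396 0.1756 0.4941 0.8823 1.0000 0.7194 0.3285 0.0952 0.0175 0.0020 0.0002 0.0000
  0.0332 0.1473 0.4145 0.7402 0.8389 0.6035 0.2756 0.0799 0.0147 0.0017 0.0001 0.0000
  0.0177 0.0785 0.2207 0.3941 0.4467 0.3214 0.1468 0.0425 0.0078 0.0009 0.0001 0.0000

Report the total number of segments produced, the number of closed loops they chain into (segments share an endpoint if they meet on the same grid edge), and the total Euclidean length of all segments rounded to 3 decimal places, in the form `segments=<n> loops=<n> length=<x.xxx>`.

segments=12 loops=1 length=7.502

cell (2,3): code 0100 → (2.876,4.000)–(3.000,3.455)
cell (2,4): code 1000 → (3.000,4.229)–(2.876,4.000)
cell (3,2): code 0100 → (3.189,3.000)–(4.000,2.551)
cell (3,3): code 1110 → (3.000,3.455)–(3.189,3.000)
cell (3,4): code 1101 → (3.935,5.000)–(3.000,4.229)
cell (3,5): code 1000 → (4.000,5.029)–(3.935,5.000)
cell (4,2): code 0110 → (4.000,2.551)–(5.000,2.901)
cell (4,4): code 1011 → (5.000,4.556)–(4.098,5.000)
cell (4,5): code 0001 → (4.098,5.000)–(4.000,5.029)
cell (5,2): code 0010 → (5.000,2.901)–(5.093,3.000)
cell (5,3): code 0011 → (5.093,3.000)–(5.334,4.000)
cell (5,4): code 0001 → (5.334,4.000)–(5.000,4.556)
total: 12 segments, chained into 1 closed loop(s), length Σ = 7.502088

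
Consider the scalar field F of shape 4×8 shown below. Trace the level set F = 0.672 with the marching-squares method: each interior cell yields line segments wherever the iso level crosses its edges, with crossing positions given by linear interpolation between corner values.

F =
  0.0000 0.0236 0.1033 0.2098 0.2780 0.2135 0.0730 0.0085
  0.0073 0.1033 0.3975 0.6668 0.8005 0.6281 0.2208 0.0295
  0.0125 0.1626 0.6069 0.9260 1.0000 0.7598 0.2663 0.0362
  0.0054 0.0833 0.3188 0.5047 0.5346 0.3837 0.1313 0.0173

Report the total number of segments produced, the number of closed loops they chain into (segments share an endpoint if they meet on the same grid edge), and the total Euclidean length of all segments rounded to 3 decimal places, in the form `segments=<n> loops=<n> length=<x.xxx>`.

segments=10 loops=1 length=7.595

cell (0,3): code 0100 → (0.754,4.000)–(1.000,3.039)
cell (0,4): code 1000 → (1.000,4.745)–(0.754,4.000)
cell (1,2): code 0100 → (1.020,3.000)–(2.000,2.204)
cell (1,3): code 1110 → (1.000,3.039)–(1.020,3.000)
cell (1,4): code 1101 → (1.333,5.000)–(1.000,4.745)
cell (1,5): code 1000 → (2.000,5.178)–(1.333,5.000)
cell (2,2): code 0010 → (2.000,2.204)–(2.603,3.000)
cell (2,3): code 0011 → (2.603,3.000)–(2.705,4.000)
cell (2,4): code 0011 → (2.705,4.000)–(2.233,5.000)
cell (2,5): code 0001 → (2.233,5.000)–(2.000,5.178)
total: 10 segments, chained into 1 closed loop(s), length Σ = 7.595411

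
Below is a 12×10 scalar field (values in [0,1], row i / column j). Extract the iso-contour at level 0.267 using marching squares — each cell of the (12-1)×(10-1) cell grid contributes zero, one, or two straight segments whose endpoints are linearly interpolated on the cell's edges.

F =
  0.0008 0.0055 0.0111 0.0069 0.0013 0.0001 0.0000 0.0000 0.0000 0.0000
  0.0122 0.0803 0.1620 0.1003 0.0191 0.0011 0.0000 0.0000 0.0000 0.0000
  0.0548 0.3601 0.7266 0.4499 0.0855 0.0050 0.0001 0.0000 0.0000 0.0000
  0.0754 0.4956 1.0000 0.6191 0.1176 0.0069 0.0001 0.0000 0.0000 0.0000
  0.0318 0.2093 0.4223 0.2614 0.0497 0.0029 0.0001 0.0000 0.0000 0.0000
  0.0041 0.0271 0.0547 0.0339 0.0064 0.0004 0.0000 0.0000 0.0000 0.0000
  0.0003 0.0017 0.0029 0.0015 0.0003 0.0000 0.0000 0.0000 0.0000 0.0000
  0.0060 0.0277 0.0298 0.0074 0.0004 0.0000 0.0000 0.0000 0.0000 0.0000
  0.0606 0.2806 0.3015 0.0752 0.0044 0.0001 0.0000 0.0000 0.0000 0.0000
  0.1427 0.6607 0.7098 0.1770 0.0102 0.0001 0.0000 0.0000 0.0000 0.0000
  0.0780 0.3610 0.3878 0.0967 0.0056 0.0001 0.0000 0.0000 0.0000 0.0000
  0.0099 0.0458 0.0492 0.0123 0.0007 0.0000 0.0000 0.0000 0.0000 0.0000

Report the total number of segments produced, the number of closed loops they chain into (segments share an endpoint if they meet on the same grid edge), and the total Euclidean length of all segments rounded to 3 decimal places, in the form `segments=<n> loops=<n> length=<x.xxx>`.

cell (1,0): code 0100 → (1.667,1.000)–(2.000,0.695)
cell (1,1): code 1100 → (1.186,2.000)–(1.667,1.000)
cell (1,2): code 1100 → (1.477,3.000)–(1.186,2.000)
cell (1,3): code 1000 → (2.000,3.502)–(1.477,3.000)
cell (2,0): code 0110 → (2.000,0.695)–(3.000,0.456)
cell (2,3): code 1001 → (3.000,3.702)–(2.000,3.502)
cell (3,0): code 0010 → (3.000,0.456)–(3.798,1.000)
cell (3,1): code 0111 → (3.798,1.000)–(4.000,1.271)
cell (3,2): code 1011 → (4.000,2.965)–(3.984,3.000)
cell (3,3): code 0001 → (3.984,3.000)–(3.000,3.702)
cell (4,1): code 0010 → (4.000,1.271)–(4.422,2.000)
cell (4,2): code 0001 → (4.422,2.000)–(4.000,2.965)
cell (7,0): code 0100 → (7.946,1.000)–(8.000,0.938)
cell (7,1): code 1100 → (7.873,2.000)–(7.946,1.000)
cell (7,2): code 1000 → (8.000,2.152)–(7.873,2.000)
cell (8,0): code 0110 → (8.000,0.938)–(9.000,0.240)
cell (8,2): code 1001 → (9.000,2.831)–(8.000,2.152)
cell (9,0): code 0110 → (9.000,0.240)–(10.000,0.668)
cell (9,2): code 1001 → (10.000,2.415)–(9.000,2.831)
cell (10,0): code 0010 → (10.000,0.668)–(10.298,1.000)
cell (10,1): code 0011 → (10.298,1.000)–(10.357,2.000)
cell (10,2): code 0001 → (10.357,2.000)–(10.000,2.415)
total: 22 segments, chained into 2 closed loop(s), length Σ = 17.700275

segments=22 loops=2 length=17.700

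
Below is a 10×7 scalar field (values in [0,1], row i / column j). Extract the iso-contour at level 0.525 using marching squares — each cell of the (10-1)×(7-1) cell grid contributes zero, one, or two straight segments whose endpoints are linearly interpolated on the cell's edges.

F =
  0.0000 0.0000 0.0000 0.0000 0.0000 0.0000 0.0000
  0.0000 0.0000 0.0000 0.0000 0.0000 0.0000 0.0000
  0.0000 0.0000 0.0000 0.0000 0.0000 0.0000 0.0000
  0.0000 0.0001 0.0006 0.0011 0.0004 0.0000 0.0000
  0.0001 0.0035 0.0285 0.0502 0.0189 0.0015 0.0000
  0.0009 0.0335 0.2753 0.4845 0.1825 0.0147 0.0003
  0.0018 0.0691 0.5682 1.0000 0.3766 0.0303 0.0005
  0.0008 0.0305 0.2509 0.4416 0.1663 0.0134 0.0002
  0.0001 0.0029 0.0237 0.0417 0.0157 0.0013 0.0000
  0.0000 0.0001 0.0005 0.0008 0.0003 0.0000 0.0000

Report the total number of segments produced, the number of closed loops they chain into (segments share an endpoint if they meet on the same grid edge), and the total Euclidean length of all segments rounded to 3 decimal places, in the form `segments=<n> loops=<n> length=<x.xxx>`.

cell (5,1): code 0100 → (5.853,2.000)–(6.000,1.913)
cell (5,2): code 1100 → (5.079,3.000)–(5.853,2.000)
cell (5,3): code 1000 → (6.000,3.762)–(5.079,3.000)
cell (6,1): code 0010 → (6.000,1.913)–(6.136,2.000)
cell (6,2): code 0011 → (6.136,2.000)–(6.851,3.000)
cell (6,3): code 0001 → (6.851,3.000)–(6.000,3.762)
total: 6 segments, chained into 1 closed loop(s), length Σ = 5.163548

segments=6 loops=1 length=5.164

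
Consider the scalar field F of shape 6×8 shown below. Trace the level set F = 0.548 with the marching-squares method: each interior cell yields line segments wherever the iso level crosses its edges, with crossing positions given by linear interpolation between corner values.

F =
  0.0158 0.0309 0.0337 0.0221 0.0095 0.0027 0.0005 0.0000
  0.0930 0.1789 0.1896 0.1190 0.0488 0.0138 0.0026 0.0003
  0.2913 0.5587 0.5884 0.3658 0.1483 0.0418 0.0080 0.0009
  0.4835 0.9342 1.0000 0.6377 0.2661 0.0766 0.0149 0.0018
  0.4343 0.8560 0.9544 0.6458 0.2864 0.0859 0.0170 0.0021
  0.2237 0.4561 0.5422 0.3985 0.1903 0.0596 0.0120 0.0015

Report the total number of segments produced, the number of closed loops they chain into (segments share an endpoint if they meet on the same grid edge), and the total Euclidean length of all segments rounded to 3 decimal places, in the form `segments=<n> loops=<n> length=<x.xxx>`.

cell (1,0): code 0100 → (1.972,1.000)–(2.000,0.960)
cell (1,1): code 1100 → (1.899,2.000)–(1.972,1.000)
cell (1,2): code 1000 → (2.000,2.181)–(1.899,2.000)
cell (2,0): code 0110 → (2.000,0.960)–(3.000,0.143)
cell (2,2): code 1101 → (2.670,3.000)–(2.000,2.181)
cell (2,3): code 1000 → (3.000,3.241)–(2.670,3.000)
cell (3,0): code 0110 → (3.000,0.143)–(4.000,0.270)
cell (3,3): code 1001 → (4.000,3.272)–(3.000,3.241)
cell (4,0): code 0010 → (4.000,0.270)–(4.770,1.000)
cell (4,1): code 0011 → (4.770,1.000)–(4.986,2.000)
cell (4,2): code 0011 → (4.986,2.000)–(4.395,3.000)
cell (4,3): code 0001 → (4.395,3.000)–(4.000,3.272)
total: 12 segments, chained into 1 closed loop(s), length Σ = 9.751541

segments=12 loops=1 length=9.752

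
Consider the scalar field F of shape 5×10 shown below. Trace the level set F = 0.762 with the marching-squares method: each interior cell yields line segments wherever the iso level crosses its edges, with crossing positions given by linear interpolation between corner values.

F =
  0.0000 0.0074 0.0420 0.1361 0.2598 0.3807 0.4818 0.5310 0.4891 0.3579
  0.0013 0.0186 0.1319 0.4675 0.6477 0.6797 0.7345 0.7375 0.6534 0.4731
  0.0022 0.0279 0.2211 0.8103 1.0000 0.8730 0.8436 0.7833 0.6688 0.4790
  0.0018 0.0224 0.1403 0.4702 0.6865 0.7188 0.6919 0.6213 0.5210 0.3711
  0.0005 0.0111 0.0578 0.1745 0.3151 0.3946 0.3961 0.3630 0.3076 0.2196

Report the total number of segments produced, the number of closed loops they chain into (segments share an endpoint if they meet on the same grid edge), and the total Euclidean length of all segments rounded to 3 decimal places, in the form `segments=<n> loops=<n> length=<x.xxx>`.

segments=12 loops=1 length=9.521

cell (1,2): code 0100 → (1.859,3.000)–(2.000,2.918)
cell (1,3): code 1100 → (1.324,4.000)–(1.859,3.000)
cell (1,4): code 1100 → (1.426,5.000)–(1.324,4.000)
cell (1,5): code 1100 → (1.252,6.000)–(1.426,5.000)
cell (1,6): code 1100 → (1.535,7.000)–(1.252,6.000)
cell (1,7): code 1000 → (2.000,7.186)–(1.535,7.000)
cell (2,2): code 0010 → (2.000,2.918)–(2.142,3.000)
cell (2,3): code 0011 → (2.142,3.000)–(2.759,4.000)
cell (2,4): code 0011 → (2.759,4.000)–(2.720,5.000)
cell (2,5): code 0011 → (2.720,5.000)–(2.538,6.000)
cell (2,6): code 0011 → (2.538,6.000)–(2.131,7.000)
cell (2,7): code 0001 → (2.131,7.000)–(2.000,7.186)
total: 12 segments, chained into 1 closed loop(s), length Σ = 9.520704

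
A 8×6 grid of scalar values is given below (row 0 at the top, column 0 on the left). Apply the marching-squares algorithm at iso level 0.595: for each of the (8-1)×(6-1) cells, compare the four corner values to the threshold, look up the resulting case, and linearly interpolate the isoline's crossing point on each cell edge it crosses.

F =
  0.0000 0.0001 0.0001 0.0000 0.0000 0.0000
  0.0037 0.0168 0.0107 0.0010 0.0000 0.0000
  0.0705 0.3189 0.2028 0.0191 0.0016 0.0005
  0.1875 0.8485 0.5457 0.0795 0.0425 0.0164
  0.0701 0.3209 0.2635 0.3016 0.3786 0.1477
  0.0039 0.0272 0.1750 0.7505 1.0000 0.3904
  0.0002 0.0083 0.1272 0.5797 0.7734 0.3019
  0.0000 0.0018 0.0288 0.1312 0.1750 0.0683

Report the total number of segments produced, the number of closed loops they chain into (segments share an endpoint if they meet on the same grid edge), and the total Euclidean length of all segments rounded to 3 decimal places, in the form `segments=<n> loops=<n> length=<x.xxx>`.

cell (2,0): code 0100 → (2.521,1.000)–(3.000,0.616)
cell (2,1): code 1000 → (3.000,1.837)–(2.521,1.000)
cell (3,0): code 0010 → (3.000,0.616)–(3.480,1.000)
cell (3,1): code 0001 → (3.480,1.000)–(3.000,1.837)
cell (4,2): code 0100 → (4.654,3.000)–(5.000,2.730)
cell (4,3): code 1100 → (4.348,4.000)–(4.654,3.000)
cell (4,4): code 1000 → (5.000,4.664)–(4.348,4.000)
cell (5,2): code 0010 → (5.000,2.730)–(5.910,3.000)
cell (5,3): code 0111 → (5.910,3.000)–(6.000,3.079)
cell (5,4): code 1001 → (6.000,4.378)–(5.000,4.664)
cell (6,3): code 0010 → (6.000,3.079)–(6.298,4.000)
cell (6,4): code 0001 → (6.298,4.000)–(6.000,4.378)
total: 12 segments, chained into 2 closed loop(s), length Σ = 9.132298

segments=12 loops=2 length=9.132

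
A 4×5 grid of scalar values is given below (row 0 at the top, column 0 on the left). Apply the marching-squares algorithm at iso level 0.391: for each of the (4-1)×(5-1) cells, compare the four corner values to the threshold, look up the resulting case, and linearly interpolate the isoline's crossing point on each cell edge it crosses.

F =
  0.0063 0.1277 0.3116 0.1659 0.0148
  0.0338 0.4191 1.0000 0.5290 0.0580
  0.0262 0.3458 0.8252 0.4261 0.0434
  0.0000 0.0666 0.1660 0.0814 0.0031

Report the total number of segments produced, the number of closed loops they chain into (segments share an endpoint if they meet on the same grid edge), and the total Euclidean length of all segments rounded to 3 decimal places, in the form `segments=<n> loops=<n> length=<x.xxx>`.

segments=10 loops=1 length=7.430

cell (0,0): code 0100 → (0.904,1.000)–(1.000,0.927)
cell (0,1): code 1100 → (0.115,2.000)–(0.904,1.000)
cell (0,2): code 1100 → (0.620,3.000)–(0.115,2.000)
cell (0,3): code 1000 → (1.000,3.293)–(0.620,3.000)
cell (1,0): code 0010 → (1.000,0.927)–(1.383,1.000)
cell (1,1): code 0111 → (1.383,1.000)–(2.000,1.094)
cell (1,3): code 1001 → (2.000,3.092)–(1.000,3.293)
cell (2,1): code 0010 → (2.000,1.094)–(2.659,2.000)
cell (2,2): code 0011 → (2.659,2.000)–(2.102,3.000)
cell (2,3): code 0001 → (2.102,3.000)–(2.000,3.092)
total: 10 segments, chained into 1 closed loop(s), length Σ = 7.429822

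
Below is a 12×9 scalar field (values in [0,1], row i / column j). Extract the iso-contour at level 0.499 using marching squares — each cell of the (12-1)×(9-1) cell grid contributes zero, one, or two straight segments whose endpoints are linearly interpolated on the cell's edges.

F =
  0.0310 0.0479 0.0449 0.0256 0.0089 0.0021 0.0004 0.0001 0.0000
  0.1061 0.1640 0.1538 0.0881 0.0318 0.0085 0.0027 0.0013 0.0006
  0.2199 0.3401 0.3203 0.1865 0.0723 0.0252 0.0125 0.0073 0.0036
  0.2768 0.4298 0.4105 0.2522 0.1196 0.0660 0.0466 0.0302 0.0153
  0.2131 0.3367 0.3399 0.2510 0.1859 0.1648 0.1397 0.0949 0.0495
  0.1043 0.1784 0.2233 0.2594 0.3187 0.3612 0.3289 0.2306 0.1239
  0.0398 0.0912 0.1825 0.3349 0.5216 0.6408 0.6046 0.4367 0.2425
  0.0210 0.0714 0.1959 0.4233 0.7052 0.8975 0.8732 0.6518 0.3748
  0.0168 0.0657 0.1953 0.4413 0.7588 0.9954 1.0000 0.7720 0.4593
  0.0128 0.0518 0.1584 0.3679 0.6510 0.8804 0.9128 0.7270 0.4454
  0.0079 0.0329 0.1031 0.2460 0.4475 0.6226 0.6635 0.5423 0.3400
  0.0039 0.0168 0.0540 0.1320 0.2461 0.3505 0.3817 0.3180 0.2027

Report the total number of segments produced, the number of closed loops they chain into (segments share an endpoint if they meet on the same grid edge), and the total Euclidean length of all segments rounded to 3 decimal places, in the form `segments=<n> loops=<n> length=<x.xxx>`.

segments=18 loops=1 length=15.302

cell (5,3): code 0100 → (5.889,4.000)–(6.000,3.879)
cell (5,4): code 1100 → (5.493,5.000)–(5.889,4.000)
cell (5,5): code 1100 → (5.617,6.000)–(5.493,5.000)
cell (5,6): code 1000 → (6.000,6.629)–(5.617,6.000)
cell (6,3): code 0110 → (6.000,3.879)–(7.000,3.269)
cell (6,6): code 1101 → (6.290,7.000)–(6.000,6.629)
cell (6,7): code 1000 → (7.000,7.552)–(6.290,7.000)
cell (7,3): code 0110 → (7.000,3.269)–(8.000,3.182)
cell (7,7): code 1001 → (8.000,7.873)–(7.000,7.552)
cell (8,3): code 0110 → (8.000,3.182)–(9.000,3.463)
cell (8,7): code 1001 → (9.000,7.810)–(8.000,7.873)
cell (9,3): code 0010 → (9.000,3.463)–(9.747,4.000)
cell (9,4): code 0111 → (9.747,4.000)–(10.000,4.294)
cell (9,7): code 1001 → (10.000,7.214)–(9.000,7.810)
cell (10,4): code 0010 → (10.000,4.294)–(10.454,5.000)
cell (10,5): code 0011 → (10.454,5.000)–(10.584,6.000)
cell (10,6): code 0011 → (10.584,6.000)–(10.193,7.000)
cell (10,7): code 0001 → (10.193,7.000)–(10.000,7.214)
total: 18 segments, chained into 1 closed loop(s), length Σ = 15.302145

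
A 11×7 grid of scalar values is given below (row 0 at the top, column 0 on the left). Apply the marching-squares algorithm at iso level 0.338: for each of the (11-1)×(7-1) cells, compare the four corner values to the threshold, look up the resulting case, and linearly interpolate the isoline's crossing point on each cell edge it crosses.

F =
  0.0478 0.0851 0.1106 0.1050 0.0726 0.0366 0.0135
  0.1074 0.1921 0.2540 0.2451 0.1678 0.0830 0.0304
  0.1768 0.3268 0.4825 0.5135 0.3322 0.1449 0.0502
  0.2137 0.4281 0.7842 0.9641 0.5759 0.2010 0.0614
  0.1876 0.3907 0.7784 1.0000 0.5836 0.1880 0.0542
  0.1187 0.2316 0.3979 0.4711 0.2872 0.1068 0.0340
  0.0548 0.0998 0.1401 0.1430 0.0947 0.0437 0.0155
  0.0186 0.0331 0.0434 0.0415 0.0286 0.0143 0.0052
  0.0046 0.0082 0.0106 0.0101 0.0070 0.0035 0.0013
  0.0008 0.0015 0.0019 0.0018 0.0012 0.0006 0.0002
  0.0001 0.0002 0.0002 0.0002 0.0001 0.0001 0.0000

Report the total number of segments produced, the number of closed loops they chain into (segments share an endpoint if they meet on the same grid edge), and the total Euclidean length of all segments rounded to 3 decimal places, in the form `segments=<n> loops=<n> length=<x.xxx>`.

segments=16 loops=1 length=12.604

cell (1,1): code 0100 → (1.368,2.000)–(2.000,1.072)
cell (1,2): code 1100 → (1.346,3.000)–(1.368,2.000)
cell (1,3): code 1000 → (2.000,3.968)–(1.346,3.000)
cell (2,0): code 0100 → (2.111,1.000)–(3.000,0.580)
cell (2,1): code 1110 → (2.000,1.072)–(2.111,1.000)
cell (2,3): code 1101 → (2.024,4.000)–(2.000,3.968)
cell (2,4): code 1000 → (3.000,4.635)–(2.024,4.000)
cell (3,0): code 0110 → (3.000,0.580)–(4.000,0.741)
cell (3,4): code 1001 → (4.000,4.621)–(3.000,4.635)
cell (4,0): code 0010 → (4.000,0.741)–(4.331,1.000)
cell (4,1): code 0111 → (4.331,1.000)–(5.000,1.640)
cell (4,3): code 1011 → (5.000,3.724)–(4.829,4.000)
cell (4,4): code 0001 → (4.829,4.000)–(4.000,4.621)
cell (5,1): code 0010 → (5.000,1.640)–(5.232,2.000)
cell (5,2): code 0011 → (5.232,2.000)–(5.406,3.000)
cell (5,3): code 0001 → (5.406,3.000)–(5.000,3.724)
total: 16 segments, chained into 1 closed loop(s), length Σ = 12.604187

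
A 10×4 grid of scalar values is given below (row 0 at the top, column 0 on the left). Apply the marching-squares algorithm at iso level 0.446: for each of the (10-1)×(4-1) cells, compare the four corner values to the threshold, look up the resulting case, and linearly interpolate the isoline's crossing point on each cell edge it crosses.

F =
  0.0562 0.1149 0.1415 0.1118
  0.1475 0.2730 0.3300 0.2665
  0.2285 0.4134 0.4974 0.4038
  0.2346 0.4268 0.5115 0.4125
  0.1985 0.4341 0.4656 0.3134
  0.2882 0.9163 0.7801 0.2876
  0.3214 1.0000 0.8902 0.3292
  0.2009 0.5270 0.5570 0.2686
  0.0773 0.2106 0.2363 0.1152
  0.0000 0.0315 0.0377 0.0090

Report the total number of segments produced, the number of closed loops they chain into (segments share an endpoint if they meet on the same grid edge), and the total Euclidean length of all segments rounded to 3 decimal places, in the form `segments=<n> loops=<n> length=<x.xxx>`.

cell (1,1): code 0100 → (1.693,2.000)–(2.000,1.388)
cell (1,2): code 1000 → (2.000,2.549)–(1.693,2.000)
cell (2,1): code 0110 → (2.000,1.388)–(3.000,1.227)
cell (2,2): code 1001 → (3.000,2.662)–(2.000,2.549)
cell (3,1): code 0110 → (3.000,1.227)–(4.000,1.378)
cell (3,2): code 1001 → (4.000,2.129)–(3.000,2.662)
cell (4,0): code 0100 → (4.025,1.000)–(5.000,0.251)
cell (4,1): code 1110 → (4.000,1.378)–(4.025,1.000)
cell (4,2): code 1001 → (5.000,2.678)–(4.000,2.129)
cell (5,0): code 0110 → (5.000,0.251)–(6.000,0.184)
cell (5,2): code 1001 → (6.000,2.792)–(5.000,2.678)
cell (6,0): code 0110 → (6.000,0.184)–(7.000,0.752)
cell (6,2): code 1001 → (7.000,2.385)–(6.000,2.792)
cell (7,0): code 0010 → (7.000,0.752)–(7.256,1.000)
cell (7,1): code 0011 → (7.256,1.000)–(7.346,2.000)
cell (7,2): code 0001 → (7.346,2.000)–(7.000,2.385)
total: 16 segments, chained into 1 closed loop(s), length Σ = 14.343478

segments=16 loops=1 length=14.343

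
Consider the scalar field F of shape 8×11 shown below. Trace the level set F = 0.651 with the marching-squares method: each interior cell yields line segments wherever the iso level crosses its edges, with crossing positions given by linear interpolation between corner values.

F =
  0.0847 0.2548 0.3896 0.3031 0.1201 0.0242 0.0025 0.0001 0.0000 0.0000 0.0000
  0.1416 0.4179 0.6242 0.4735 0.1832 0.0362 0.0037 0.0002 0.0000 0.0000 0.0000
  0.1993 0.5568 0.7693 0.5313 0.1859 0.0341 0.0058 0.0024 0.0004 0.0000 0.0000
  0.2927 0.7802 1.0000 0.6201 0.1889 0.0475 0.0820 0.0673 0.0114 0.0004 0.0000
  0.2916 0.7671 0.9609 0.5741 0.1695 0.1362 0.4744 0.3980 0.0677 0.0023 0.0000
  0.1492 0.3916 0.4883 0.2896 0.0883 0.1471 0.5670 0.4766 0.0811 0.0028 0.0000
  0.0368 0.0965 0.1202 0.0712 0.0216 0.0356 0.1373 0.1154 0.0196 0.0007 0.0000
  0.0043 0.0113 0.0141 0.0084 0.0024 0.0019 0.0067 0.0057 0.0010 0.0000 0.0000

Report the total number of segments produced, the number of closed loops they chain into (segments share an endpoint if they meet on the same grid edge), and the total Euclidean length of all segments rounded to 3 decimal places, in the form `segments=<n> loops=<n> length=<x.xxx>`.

segments=10 loops=1 length=8.770

cell (1,1): code 0100 → (1.185,2.000)–(2.000,1.443)
cell (1,2): code 1000 → (2.000,2.497)–(1.185,2.000)
cell (2,0): code 0100 → (2.422,1.000)–(3.000,0.735)
cell (2,1): code 1110 → (2.000,1.443)–(2.422,1.000)
cell (2,2): code 1001 → (3.000,2.919)–(2.000,2.497)
cell (3,0): code 0110 → (3.000,0.735)–(4.000,0.756)
cell (3,2): code 1001 → (4.000,2.801)–(3.000,2.919)
cell (4,0): code 0010 → (4.000,0.756)–(4.309,1.000)
cell (4,1): code 0011 → (4.309,1.000)–(4.656,2.000)
cell (4,2): code 0001 → (4.656,2.000)–(4.000,2.801)
total: 10 segments, chained into 1 closed loop(s), length Σ = 8.770060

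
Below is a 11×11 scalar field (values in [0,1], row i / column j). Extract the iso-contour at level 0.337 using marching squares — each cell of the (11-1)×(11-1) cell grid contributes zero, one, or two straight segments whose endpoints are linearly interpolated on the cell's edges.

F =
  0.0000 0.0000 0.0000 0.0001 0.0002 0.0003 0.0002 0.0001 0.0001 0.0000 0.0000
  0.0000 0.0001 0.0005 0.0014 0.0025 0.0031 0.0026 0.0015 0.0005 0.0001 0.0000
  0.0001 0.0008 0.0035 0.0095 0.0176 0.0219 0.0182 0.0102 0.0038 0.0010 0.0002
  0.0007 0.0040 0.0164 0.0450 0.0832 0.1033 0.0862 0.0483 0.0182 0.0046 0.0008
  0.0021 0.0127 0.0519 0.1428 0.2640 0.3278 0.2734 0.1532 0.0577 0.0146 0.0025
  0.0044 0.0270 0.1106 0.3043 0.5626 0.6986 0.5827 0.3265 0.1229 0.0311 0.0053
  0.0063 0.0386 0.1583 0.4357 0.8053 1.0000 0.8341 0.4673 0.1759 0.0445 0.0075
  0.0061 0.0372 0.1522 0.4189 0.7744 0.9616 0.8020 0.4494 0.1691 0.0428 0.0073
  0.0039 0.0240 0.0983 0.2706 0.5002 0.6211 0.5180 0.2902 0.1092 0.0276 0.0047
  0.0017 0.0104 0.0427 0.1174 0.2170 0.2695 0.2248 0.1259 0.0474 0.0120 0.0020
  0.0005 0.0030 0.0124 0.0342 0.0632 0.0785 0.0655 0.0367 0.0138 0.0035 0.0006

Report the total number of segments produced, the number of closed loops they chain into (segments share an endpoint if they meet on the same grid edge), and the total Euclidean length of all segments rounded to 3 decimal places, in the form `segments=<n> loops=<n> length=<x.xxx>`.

cell (4,3): code 0100 → (4.244,4.000)–(5.000,3.127)
cell (4,4): code 1100 → (4.025,5.000)–(4.244,4.000)
cell (4,5): code 1100 → (4.206,6.000)–(4.025,5.000)
cell (4,6): code 1000 → (5.000,6.959)–(4.206,6.000)
cell (5,2): code 0100 → (5.249,3.000)–(6.000,2.644)
cell (5,3): code 1110 → (5.000,3.127)–(5.249,3.000)
cell (5,6): code 1101 → (5.075,7.000)–(5.000,6.959)
cell (5,7): code 1000 → (6.000,7.447)–(5.075,7.000)
cell (6,2): code 0110 → (6.000,2.644)–(7.000,2.693)
cell (6,7): code 1001 → (7.000,7.401)–(6.000,7.447)
cell (7,2): code 0010 → (7.000,2.693)–(7.552,3.000)
cell (7,3): code 0111 → (7.552,3.000)–(8.000,3.289)
cell (7,6): code 1011 → (8.000,6.795)–(7.706,7.000)
cell (7,7): code 0001 → (7.706,7.000)–(7.000,7.401)
cell (8,3): code 0010 → (8.000,3.289)–(8.576,4.000)
cell (8,4): code 0011 → (8.576,4.000)–(8.808,5.000)
cell (8,5): code 0011 → (8.808,5.000)–(8.617,6.000)
cell (8,6): code 0001 → (8.617,6.000)–(8.000,6.795)
total: 18 segments, chained into 1 closed loop(s), length Σ = 14.966961

segments=18 loops=1 length=14.967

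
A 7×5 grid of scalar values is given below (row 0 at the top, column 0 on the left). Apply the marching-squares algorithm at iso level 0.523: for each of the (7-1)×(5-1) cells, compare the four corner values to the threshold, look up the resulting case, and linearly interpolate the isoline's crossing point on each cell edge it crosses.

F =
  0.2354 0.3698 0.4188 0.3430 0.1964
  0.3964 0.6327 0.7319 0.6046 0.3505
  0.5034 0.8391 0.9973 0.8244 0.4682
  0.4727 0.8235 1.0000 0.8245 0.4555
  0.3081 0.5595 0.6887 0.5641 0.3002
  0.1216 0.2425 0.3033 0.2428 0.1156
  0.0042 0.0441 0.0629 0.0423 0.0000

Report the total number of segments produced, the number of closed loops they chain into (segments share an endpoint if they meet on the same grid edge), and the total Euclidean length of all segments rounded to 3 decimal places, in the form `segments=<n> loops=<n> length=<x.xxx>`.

segments=14 loops=1 length=12.311

cell (0,0): code 0100 → (0.583,1.000)–(1.000,0.536)
cell (0,1): code 1100 → (0.333,2.000)–(0.583,1.000)
cell (0,2): code 1100 → (0.688,3.000)–(0.333,2.000)
cell (0,3): code 1000 → (1.000,3.321)–(0.688,3.000)
cell (1,0): code 0110 → (1.000,0.536)–(2.000,0.058)
cell (1,3): code 1001 → (2.000,3.846)–(1.000,3.321)
cell (2,0): code 0110 → (2.000,0.058)–(3.000,0.143)
cell (2,3): code 1001 → (3.000,3.817)–(2.000,3.846)
cell (3,0): code 0110 → (3.000,0.143)–(4.000,0.855)
cell (3,3): code 1001 → (4.000,3.156)–(3.000,3.817)
cell (4,0): code 0010 → (4.000,0.855)–(4.115,1.000)
cell (4,1): code 0011 → (4.115,1.000)–(4.430,2.000)
cell (4,2): code 0011 → (4.430,2.000)–(4.128,3.000)
cell (4,3): code 0001 → (4.128,3.000)–(4.000,3.156)
total: 14 segments, chained into 1 closed loop(s), length Σ = 12.311441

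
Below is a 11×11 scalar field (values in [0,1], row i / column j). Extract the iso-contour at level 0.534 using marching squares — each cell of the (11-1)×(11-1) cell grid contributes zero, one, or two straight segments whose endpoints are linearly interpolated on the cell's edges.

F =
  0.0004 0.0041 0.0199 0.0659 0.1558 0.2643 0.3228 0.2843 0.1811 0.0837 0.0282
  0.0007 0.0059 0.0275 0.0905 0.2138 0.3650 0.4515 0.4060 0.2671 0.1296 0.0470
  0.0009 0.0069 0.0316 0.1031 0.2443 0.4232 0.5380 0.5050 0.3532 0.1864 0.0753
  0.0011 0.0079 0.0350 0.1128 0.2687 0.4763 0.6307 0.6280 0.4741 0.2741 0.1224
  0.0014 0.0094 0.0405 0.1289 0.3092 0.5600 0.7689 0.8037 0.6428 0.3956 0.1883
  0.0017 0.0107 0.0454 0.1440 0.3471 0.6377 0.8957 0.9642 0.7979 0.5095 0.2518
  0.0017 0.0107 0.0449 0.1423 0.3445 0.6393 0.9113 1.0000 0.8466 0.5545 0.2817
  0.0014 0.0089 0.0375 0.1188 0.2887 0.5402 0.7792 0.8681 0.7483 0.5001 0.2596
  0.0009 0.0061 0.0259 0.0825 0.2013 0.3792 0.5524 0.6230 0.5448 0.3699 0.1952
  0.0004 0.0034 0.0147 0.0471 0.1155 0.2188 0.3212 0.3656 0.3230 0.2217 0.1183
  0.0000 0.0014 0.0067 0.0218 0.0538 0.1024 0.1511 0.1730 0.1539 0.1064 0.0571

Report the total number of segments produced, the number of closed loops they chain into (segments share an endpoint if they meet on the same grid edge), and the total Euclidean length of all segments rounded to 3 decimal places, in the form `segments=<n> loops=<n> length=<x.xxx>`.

segments=24 loops=1 length=16.814

cell (1,5): code 0100 → (1.954,6.000)–(2.000,5.965)
cell (1,6): code 1000 → (2.000,6.121)–(1.954,6.000)
cell (2,5): code 0110 → (2.000,5.965)–(3.000,5.374)
cell (2,6): code 1101 → (2.236,7.000)–(2.000,6.121)
cell (2,7): code 1000 → (3.000,7.611)–(2.236,7.000)
cell (3,4): code 0100 → (3.689,5.000)–(4.000,4.896)
cell (3,5): code 1110 → (3.000,5.374)–(3.689,5.000)
cell (3,7): code 1101 → (3.355,8.000)–(3.000,7.611)
cell (3,8): code 1000 → (4.000,8.440)–(3.355,8.000)
cell (4,4): code 0110 → (4.000,4.896)–(5.000,4.643)
cell (4,8): code 1001 → (5.000,8.915)–(4.000,8.440)
cell (5,4): code 0110 → (5.000,4.643)–(6.000,4.643)
cell (5,8): code 1101 → (5.544,9.000)–(5.000,8.915)
cell (5,9): code 1000 → (6.000,9.075)–(5.544,9.000)
cell (6,4): code 0110 → (6.000,4.643)–(7.000,4.975)
cell (6,8): code 1011 → (7.000,8.863)–(6.377,9.000)
cell (6,9): code 0001 → (6.377,9.000)–(6.000,9.075)
cell (7,4): code 0010 → (7.000,4.975)–(7.039,5.000)
cell (7,5): code 0111 → (7.039,5.000)–(8.000,5.894)
cell (7,8): code 1001 → (8.000,8.062)–(7.000,8.863)
cell (8,5): code 0010 → (8.000,5.894)–(8.080,6.000)
cell (8,6): code 0011 → (8.080,6.000)–(8.346,7.000)
cell (8,7): code 0011 → (8.346,7.000)–(8.049,8.000)
cell (8,8): code 0001 → (8.049,8.000)–(8.000,8.062)
total: 24 segments, chained into 1 closed loop(s), length Σ = 16.813808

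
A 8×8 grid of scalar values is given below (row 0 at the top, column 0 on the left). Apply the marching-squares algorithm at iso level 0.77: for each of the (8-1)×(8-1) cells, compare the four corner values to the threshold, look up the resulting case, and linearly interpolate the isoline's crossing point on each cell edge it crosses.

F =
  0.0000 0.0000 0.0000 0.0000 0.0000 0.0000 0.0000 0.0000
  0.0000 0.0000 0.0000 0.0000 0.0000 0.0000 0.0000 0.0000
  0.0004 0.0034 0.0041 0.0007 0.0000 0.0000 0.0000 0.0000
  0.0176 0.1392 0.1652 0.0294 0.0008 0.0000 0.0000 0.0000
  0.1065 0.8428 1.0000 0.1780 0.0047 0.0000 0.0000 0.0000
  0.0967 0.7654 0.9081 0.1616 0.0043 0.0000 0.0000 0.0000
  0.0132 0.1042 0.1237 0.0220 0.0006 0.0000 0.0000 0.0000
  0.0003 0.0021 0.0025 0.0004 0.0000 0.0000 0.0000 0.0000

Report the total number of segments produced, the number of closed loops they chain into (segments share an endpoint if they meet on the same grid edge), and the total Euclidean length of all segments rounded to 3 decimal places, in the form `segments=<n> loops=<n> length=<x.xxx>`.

cell (3,0): code 0100 → (3.897,1.000)–(4.000,0.901)
cell (3,1): code 1100 → (3.724,2.000)–(3.897,1.000)
cell (3,2): code 1000 → (4.000,2.280)–(3.724,2.000)
cell (4,0): code 0010 → (4.000,0.901)–(4.941,1.000)
cell (4,1): code 0111 → (4.941,1.000)–(5.000,1.032)
cell (4,2): code 1001 → (5.000,2.185)–(4.000,2.280)
cell (5,1): code 0010 → (5.000,1.032)–(5.176,2.000)
cell (5,2): code 0001 → (5.176,2.000)–(5.000,2.185)
total: 8 segments, chained into 1 closed loop(s), length Σ = 4.807365

segments=8 loops=1 length=4.807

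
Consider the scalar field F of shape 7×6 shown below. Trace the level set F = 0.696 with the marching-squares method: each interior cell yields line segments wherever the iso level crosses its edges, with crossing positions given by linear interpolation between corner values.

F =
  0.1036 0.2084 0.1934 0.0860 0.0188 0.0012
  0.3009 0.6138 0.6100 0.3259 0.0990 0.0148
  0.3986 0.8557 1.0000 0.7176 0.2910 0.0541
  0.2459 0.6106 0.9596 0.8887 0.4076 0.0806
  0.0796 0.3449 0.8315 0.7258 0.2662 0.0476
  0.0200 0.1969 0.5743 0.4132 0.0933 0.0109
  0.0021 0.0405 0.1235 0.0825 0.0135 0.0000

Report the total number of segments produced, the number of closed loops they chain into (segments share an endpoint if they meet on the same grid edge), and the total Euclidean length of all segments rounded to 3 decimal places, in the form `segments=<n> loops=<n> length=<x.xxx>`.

cell (1,0): code 0100 → (1.340,1.000)–(2.000,0.651)
cell (1,1): code 1100 → (1.221,2.000)–(1.340,1.000)
cell (1,2): code 1100 → (1.945,3.000)–(1.221,2.000)
cell (1,3): code 1000 → (2.000,3.051)–(1.945,3.000)
cell (2,0): code 0010 → (2.000,0.651)–(2.652,1.000)
cell (2,1): code 0111 → (2.652,1.000)–(3.000,1.245)
cell (2,3): code 1001 → (3.000,3.401)–(2.000,3.051)
cell (3,1): code 0110 → (3.000,1.245)–(4.000,1.722)
cell (3,3): code 1001 → (4.000,3.065)–(3.000,3.401)
cell (4,1): code 0010 → (4.000,1.722)–(4.527,2.000)
cell (4,2): code 0011 → (4.527,2.000)–(4.095,3.000)
cell (4,3): code 0001 → (4.095,3.000)–(4.000,3.065)
total: 12 segments, chained into 1 closed loop(s), length Σ = 9.251239

segments=12 loops=1 length=9.251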